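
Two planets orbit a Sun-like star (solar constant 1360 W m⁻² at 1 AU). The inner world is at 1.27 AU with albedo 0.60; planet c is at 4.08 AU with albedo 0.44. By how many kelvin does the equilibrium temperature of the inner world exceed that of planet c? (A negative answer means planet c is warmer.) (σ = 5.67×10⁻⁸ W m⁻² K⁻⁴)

T_eq = [S₀(1−A)/(4σd²)]^(1/4), so T ∝ (1−A)^(1/4) / √d.
T₁ = [1360×0.40/(4×5.67×10⁻⁸×1.27²)]^(1/4) = 196.38 K.
T₂ = [1360×0.56/(4×5.67×10⁻⁸×4.08²)]^(1/4) = 119.18 K.

ΔT ≈ 77.2 K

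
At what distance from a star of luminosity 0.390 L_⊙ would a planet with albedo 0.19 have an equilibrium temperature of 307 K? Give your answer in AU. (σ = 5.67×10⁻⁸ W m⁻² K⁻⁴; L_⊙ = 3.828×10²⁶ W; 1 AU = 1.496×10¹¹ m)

d ≈ 0.462 AU

L = 0.390 × 3.828×10²⁶ = 1.49×10²⁶ W.
From T_eq⁴ = L(1−A)/(16πσd²): d = √[L(1−A)/(16πσT_eq⁴)].
d = √[1.49×10²⁶ × 0.81 / (16π × 5.67×10⁻⁸ × (307)⁴)] = 6.91×10¹⁰ m = 0.462 AU.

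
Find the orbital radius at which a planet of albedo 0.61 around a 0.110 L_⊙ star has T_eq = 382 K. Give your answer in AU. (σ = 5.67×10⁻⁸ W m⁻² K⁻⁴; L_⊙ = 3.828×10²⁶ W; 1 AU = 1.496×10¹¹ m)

L = 0.110 × 3.828×10²⁶ = 4.21×10²⁵ W.
From T_eq⁴ = L(1−A)/(16πσd²): d = √[L(1−A)/(16πσT_eq⁴)].
d = √[4.21×10²⁵ × 0.39 / (16π × 5.67×10⁻⁸ × (382)⁴)] = 1.64×10¹⁰ m = 0.110 AU.

d ≈ 0.110 AU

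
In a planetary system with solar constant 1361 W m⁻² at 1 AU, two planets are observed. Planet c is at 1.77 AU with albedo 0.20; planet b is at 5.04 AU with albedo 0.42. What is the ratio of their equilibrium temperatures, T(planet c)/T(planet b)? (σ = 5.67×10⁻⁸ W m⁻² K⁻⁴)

T₁/T₂ ≈ 1.829

T_eq = [S₀(1−A)/(4σd²)]^(1/4), so T ∝ (1−A)^(1/4) / √d.
T₁ = [1361×0.80/(4×5.67×10⁻⁸×1.77²)]^(1/4) = 197.85 K.
T₂ = [1361×0.58/(4×5.67×10⁻⁸×5.04²)]^(1/4) = 108.19 K.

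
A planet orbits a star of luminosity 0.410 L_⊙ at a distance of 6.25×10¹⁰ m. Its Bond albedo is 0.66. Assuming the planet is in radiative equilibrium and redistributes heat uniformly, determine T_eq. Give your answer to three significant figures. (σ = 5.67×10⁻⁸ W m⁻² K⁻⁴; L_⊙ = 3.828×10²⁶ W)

T_eq ≈ 263 K

L = 0.410 × 3.828×10²⁶ = 1.57×10²⁶ W.
Flux: S = L/(4πd²) = 1.57×10²⁶/(4π×(6.25×10¹⁰)²) = 3200 W m⁻².
Energy balance: absorbed = emitted ⇒ πR²·S(1−A) = 4πR²·σT_eq⁴, so T_eq⁴ = S(1−A)/(4σ).
T_eq = [3200 × 0.34 / (4 × 5.67×10⁻⁸)]^(1/4) = (4.79×10⁹)^(1/4) = 263 K.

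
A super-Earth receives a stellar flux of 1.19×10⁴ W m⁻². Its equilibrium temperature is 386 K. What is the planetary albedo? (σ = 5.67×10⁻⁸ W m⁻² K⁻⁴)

From T_eq⁴ = S(1−A)/(4σ): 1−A = 4σT_eq⁴/S.
1−A = 4 × 5.67×10⁻⁸ × (386)⁴ / 1.19×10⁴ = 0.423.

A ≈ 0.58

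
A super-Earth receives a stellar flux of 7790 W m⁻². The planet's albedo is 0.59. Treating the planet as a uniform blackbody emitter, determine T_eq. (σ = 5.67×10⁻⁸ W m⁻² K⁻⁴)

T_eq ≈ 344 K

Energy balance: absorbed = emitted ⇒ πR²·S(1−A) = 4πR²·σT_eq⁴, so T_eq⁴ = S(1−A)/(4σ).
T_eq = [7790 × 0.41 / (4 × 5.67×10⁻⁸)]^(1/4) = (1.41×10¹⁰)^(1/4) = 344 K.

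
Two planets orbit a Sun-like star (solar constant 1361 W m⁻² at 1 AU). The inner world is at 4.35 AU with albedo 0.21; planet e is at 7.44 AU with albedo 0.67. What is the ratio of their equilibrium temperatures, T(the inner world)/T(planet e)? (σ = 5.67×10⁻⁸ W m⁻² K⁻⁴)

T₁/T₂ ≈ 1.627

T_eq = [S₀(1−A)/(4σd²)]^(1/4), so T ∝ (1−A)^(1/4) / √d.
T₁ = [1361×0.79/(4×5.67×10⁻⁸×4.35²)]^(1/4) = 125.81 K.
T₂ = [1361×0.33/(4×5.67×10⁻⁸×7.44²)]^(1/4) = 77.34 K.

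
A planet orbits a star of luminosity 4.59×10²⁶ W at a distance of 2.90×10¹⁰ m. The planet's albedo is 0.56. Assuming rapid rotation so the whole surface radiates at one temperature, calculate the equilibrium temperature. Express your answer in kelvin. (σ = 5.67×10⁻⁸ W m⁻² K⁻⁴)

T_eq ≈ 539 K

Flux: S = L/(4πd²) = 4.59×10²⁶/(4π×(2.90×10¹⁰)²) = 4.34×10⁴ W m⁻².
Energy balance: absorbed = emitted ⇒ πR²·S(1−A) = 4πR²·σT_eq⁴, so T_eq⁴ = S(1−A)/(4σ).
T_eq = [4.34×10⁴ × 0.44 / (4 × 5.67×10⁻⁸)]^(1/4) = (8.43×10¹⁰)^(1/4) = 539 K.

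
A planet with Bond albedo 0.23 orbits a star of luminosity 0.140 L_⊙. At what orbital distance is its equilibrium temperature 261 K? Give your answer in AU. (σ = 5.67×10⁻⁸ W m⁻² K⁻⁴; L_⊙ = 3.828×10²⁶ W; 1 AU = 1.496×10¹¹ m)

d ≈ 0.373 AU

L = 0.140 × 3.828×10²⁶ = 5.36×10²⁵ W.
From T_eq⁴ = L(1−A)/(16πσd²): d = √[L(1−A)/(16πσT_eq⁴)].
d = √[5.36×10²⁵ × 0.77 / (16π × 5.67×10⁻⁸ × (261)⁴)] = 5.59×10¹⁰ m = 0.373 AU.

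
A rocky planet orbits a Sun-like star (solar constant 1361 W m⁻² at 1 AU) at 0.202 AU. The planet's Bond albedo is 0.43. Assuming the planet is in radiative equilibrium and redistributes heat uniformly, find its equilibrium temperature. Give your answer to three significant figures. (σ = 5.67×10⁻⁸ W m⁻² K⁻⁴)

T_eq ≈ 538 K

Flux at 0.202 AU: S = 1361/0.202² = 3.34×10⁴ W m⁻².
Energy balance: absorbed = emitted ⇒ πR²·S(1−A) = 4πR²·σT_eq⁴, so T_eq⁴ = S(1−A)/(4σ).
T_eq = [3.34×10⁴ × 0.57 / (4 × 5.67×10⁻⁸)]^(1/4) = (8.38×10¹⁰)^(1/4) = 538 K.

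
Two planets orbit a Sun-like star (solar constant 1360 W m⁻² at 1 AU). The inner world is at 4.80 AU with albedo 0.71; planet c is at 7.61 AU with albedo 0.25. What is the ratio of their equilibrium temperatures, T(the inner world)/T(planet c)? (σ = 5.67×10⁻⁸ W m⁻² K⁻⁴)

T_eq = [S₀(1−A)/(4σd²)]^(1/4), so T ∝ (1−A)^(1/4) / √d.
T₁ = [1360×0.29/(4×5.67×10⁻⁸×4.80²)]^(1/4) = 93.21 K.
T₂ = [1360×0.75/(4×5.67×10⁻⁸×7.61²)]^(1/4) = 93.87 K.

T₁/T₂ ≈ 0.993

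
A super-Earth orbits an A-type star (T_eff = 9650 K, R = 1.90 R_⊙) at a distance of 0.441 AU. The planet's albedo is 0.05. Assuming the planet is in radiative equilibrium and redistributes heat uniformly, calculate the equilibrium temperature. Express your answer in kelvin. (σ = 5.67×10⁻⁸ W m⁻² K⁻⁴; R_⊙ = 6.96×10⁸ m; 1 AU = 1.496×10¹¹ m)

R_⋆ = 1.90 × 6.96×10⁸ = 1.32×10⁹ m.
d = 0.441 AU = 6.60×10¹⁰ m.
L = 4πR_⋆²σT_⋆⁴ = 4π(1.32×10⁹)² × 5.67×10⁻⁸ × (9650)⁴ = 1.08×10²⁸ W.
S = L/(4πd²) = 1.98×10⁵ W m⁻².
Energy balance: absorbed = emitted ⇒ πR²·S(1−A) = 4πR²·σT_eq⁴, so T_eq⁴ = S(1−A)/(4σ).
T_eq = [1.98×10⁵ × 0.95 / (4 × 5.67×10⁻⁸)]^(1/4) = (8.27×10¹¹)^(1/4) = 954 K.

T_eq ≈ 954 K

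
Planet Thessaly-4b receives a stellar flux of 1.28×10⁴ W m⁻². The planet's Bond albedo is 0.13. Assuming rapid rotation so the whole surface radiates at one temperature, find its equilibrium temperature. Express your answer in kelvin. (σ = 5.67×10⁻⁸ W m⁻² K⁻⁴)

Energy balance: absorbed = emitted ⇒ πR²·S(1−A) = 4πR²·σT_eq⁴, so T_eq⁴ = S(1−A)/(4σ).
T_eq = [1.28×10⁴ × 0.87 / (4 × 5.67×10⁻⁸)]^(1/4) = (4.91×10¹⁰)^(1/4) = 471 K.

T_eq ≈ 471 K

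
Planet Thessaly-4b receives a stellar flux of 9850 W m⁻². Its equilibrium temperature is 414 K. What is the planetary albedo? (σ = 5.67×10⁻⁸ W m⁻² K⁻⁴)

From T_eq⁴ = S(1−A)/(4σ): 1−A = 4σT_eq⁴/S.
1−A = 4 × 5.67×10⁻⁸ × (414)⁴ / 9850 = 0.676.

A ≈ 0.32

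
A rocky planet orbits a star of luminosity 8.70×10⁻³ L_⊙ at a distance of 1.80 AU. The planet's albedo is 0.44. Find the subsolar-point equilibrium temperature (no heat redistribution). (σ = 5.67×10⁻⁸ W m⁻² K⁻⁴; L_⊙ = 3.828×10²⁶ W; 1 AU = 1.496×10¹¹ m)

d = 1.80 AU = 2.69×10¹¹ m.
L = 8.70×10⁻³ × 3.828×10²⁶ = 3.33×10²⁴ W.
Flux: S = L/(4πd²) = 3.33×10²⁴/(4π×(2.69×10¹¹)²) = 3.65 W m⁻².
At the subsolar point the surface absorbs S(1−A) and emits σT⁴ per unit area — no factor of 4, since only the local patch is in balance.
T = [3.65 × 0.56 / 5.67×10⁻⁸]^(1/4) = (3.61×10⁷)^(1/4) = 77.5 K.

T_ss ≈ 77.5 K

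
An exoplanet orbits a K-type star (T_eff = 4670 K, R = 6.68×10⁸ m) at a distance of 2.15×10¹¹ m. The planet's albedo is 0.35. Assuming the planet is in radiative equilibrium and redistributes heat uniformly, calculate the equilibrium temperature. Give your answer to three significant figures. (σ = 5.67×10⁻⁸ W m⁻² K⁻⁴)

T_eq ≈ 165 K

L = 4πR_⋆²σT_⋆⁴ = 4π(6.68×10⁸)² × 5.67×10⁻⁸ × (4670)⁴ = 1.51×10²⁶ W.
S = L/(4πd²) = 260 W m⁻².
Energy balance: absorbed = emitted ⇒ πR²·S(1−A) = 4πR²·σT_eq⁴, so T_eq⁴ = S(1−A)/(4σ).
T_eq = [260 × 0.65 / (4 × 5.67×10⁻⁸)]^(1/4) = (7.46×10⁸)^(1/4) = 165 K.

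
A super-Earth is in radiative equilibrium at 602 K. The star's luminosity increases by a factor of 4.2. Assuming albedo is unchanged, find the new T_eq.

T_eq ∝ L^(1/4) · d^(−1/2).
T′ = 602 × 4.2^(1/4) = 862 K.

T_eq ≈ 862 K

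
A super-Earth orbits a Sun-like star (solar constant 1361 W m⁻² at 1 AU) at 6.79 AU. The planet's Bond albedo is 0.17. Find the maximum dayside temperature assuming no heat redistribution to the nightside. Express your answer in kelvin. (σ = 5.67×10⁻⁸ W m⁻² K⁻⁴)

Flux at 6.79 AU: S = 1361/6.79² = 29.5 W m⁻².
With no redistribution each surface element balances locally: S(1−A) = σT⁴.
T = [29.5 × 0.83 / 5.67×10⁻⁸]^(1/4) = (4.32×10⁸)^(1/4) = 144 K.

T_ss ≈ 144 K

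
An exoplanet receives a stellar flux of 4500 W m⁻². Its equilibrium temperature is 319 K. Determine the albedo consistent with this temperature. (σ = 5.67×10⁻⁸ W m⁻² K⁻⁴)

From T_eq⁴ = S(1−A)/(4σ): 1−A = 4σT_eq⁴/S.
1−A = 4 × 5.67×10⁻⁸ × (319)⁴ / 4500 = 0.522.

A ≈ 0.48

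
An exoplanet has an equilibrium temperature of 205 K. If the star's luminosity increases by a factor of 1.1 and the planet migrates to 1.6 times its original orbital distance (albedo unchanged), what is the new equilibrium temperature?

T_eq ≈ 166 K

T_eq ∝ L^(1/4) · d^(−1/2).
T′ = 205 × 1.1^(1/4) / 1.6^(1/2) = 166 K.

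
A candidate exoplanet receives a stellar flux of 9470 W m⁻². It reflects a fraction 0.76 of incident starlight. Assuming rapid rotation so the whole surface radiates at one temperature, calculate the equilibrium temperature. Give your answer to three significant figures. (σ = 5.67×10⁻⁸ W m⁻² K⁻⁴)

Energy balance: absorbed = emitted ⇒ πR²·S(1−A) = 4πR²·σT_eq⁴, so T_eq⁴ = S(1−A)/(4σ).
T_eq = [9470 × 0.24 / (4 × 5.67×10⁻⁸)]^(1/4) = (1.00×10¹⁰)^(1/4) = 316 K.

T_eq ≈ 316 K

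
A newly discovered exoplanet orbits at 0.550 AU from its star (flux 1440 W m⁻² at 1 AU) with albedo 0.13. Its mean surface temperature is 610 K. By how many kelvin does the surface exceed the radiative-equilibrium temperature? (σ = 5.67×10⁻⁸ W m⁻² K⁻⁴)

S = 1440/0.550² = 4760 W m⁻².
T_eq = [S(1−A)/(4σ)]^(1/4) = [4760×0.87/(4×5.67×10⁻⁸)]^(1/4) = 367.6 K.
ΔT = T_surf − T_eq = 610 − 367.6.

ΔT ≈ 242.4 K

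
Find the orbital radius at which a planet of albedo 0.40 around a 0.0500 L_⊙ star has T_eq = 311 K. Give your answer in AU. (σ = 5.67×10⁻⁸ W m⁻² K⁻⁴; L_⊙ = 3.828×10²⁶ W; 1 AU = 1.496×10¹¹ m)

L = 0.0500 × 3.828×10²⁶ = 1.91×10²⁵ W.
From T_eq⁴ = L(1−A)/(16πσd²): d = √[L(1−A)/(16πσT_eq⁴)].
d = √[1.91×10²⁵ × 0.60 / (16π × 5.67×10⁻⁸ × (311)⁴)] = 2.08×10¹⁰ m = 0.139 AU.

d ≈ 0.139 AU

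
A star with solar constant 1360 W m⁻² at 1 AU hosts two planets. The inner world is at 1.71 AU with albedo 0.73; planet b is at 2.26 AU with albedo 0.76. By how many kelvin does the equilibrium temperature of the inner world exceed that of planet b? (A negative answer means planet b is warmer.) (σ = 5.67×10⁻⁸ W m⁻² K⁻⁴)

ΔT ≈ 23.8 K

T_eq = [S₀(1−A)/(4σd²)]^(1/4), so T ∝ (1−A)^(1/4) / √d.
T₁ = [1360×0.27/(4×5.67×10⁻⁸×1.71²)]^(1/4) = 153.40 K.
T₂ = [1360×0.24/(4×5.67×10⁻⁸×2.26²)]^(1/4) = 129.56 K.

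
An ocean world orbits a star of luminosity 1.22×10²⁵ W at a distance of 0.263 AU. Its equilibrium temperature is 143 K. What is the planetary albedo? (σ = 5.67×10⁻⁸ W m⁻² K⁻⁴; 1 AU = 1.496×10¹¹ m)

A ≈ 0.85

d = 0.263 AU = 3.93×10¹⁰ m.
Flux: S = L/(4πd²) = 1.22×10²⁵/(4π×(3.93×10¹⁰)²) = 627 W m⁻².
From T_eq⁴ = S(1−A)/(4σ): 1−A = 4σT_eq⁴/S.
1−A = 4 × 5.67×10⁻⁸ × (143)⁴ / 627 = 0.151.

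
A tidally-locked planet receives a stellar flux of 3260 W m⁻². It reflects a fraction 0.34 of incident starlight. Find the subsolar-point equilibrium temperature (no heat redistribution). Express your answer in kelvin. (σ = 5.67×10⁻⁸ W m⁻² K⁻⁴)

At the subsolar point the surface absorbs S(1−A) and emits σT⁴ per unit area — no factor of 4, since only the local patch is in balance.
T = [3260 × 0.66 / 5.67×10⁻⁸]^(1/4) = (3.79×10¹⁰)^(1/4) = 441 K.

T_ss ≈ 441 K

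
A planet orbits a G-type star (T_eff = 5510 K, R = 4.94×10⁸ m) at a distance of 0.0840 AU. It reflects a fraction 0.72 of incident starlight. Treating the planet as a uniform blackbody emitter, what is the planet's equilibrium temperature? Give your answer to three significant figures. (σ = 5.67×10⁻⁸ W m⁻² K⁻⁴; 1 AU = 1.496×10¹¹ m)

T_eq ≈ 562 K

d = 0.0840 AU = 1.26×10¹⁰ m.
L = 4πR_⋆²σT_⋆⁴ = 4π(4.94×10⁸)² × 5.67×10⁻⁸ × (5510)⁴ = 1.60×10²⁶ W.
S = L/(4πd²) = 8.08×10⁴ W m⁻².
Energy balance: absorbed = emitted ⇒ πR²·S(1−A) = 4πR²·σT_eq⁴, so T_eq⁴ = S(1−A)/(4σ).
T_eq = [8.08×10⁴ × 0.28 / (4 × 5.67×10⁻⁸)]^(1/4) = (9.97×10¹⁰)^(1/4) = 562 K.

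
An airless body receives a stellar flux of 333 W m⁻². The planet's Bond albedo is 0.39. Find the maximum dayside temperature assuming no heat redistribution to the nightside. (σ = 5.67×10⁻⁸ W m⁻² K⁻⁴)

T_ss ≈ 245 K

With no redistribution each surface element balances locally: S(1−A) = σT⁴.
T = [333 × 0.61 / 5.67×10⁻⁸]^(1/4) = (3.58×10⁹)^(1/4) = 245 K.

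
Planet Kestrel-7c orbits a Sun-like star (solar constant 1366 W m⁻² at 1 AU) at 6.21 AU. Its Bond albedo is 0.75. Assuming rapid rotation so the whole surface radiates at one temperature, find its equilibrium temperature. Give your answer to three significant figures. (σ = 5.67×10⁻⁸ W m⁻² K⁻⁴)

Flux at 6.21 AU: S = 1366/6.21² = 35.4 W m⁻².
Energy balance: absorbed = emitted ⇒ πR²·S(1−A) = 4πR²·σT_eq⁴, so T_eq⁴ = S(1−A)/(4σ).
T_eq = [35.4 × 0.25 / (4 × 5.67×10⁻⁸)]^(1/4) = (3.90×10⁷)^(1/4) = 79.0 K.

T_eq ≈ 79.0 K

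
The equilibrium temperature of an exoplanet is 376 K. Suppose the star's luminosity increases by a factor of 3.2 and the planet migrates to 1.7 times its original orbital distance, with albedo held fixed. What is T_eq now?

T_eq ∝ L^(1/4) · d^(−1/2).
T′ = 376 × 3.2^(1/4) / 1.7^(1/2) = 386 K.

T_eq ≈ 386 K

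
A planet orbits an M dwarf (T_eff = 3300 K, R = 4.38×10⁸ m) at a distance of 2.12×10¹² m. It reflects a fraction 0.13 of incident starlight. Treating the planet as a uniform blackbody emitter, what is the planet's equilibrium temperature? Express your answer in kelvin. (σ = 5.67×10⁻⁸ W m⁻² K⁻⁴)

L = 4πR_⋆²σT_⋆⁴ = 4π(4.38×10⁸)² × 5.67×10⁻⁸ × (3300)⁴ = 1.62×10²⁵ W.
S = L/(4πd²) = 0.287 W m⁻².
Energy balance: absorbed = emitted ⇒ πR²·S(1−A) = 4πR²·σT_eq⁴, so T_eq⁴ = S(1−A)/(4σ).
T_eq = [0.287 × 0.87 / (4 × 5.67×10⁻⁸)]^(1/4) = (1.10×10⁶)^(1/4) = 32.4 K.

T_eq ≈ 32.4 K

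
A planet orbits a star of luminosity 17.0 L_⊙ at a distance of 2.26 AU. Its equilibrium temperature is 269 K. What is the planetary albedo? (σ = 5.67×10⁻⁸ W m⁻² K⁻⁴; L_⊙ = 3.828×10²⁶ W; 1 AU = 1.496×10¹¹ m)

d = 2.26 AU = 3.38×10¹¹ m.
L = 17.0 × 3.828×10²⁶ = 6.51×10²⁷ W.
Flux: S = L/(4πd²) = 6.51×10²⁷/(4π×(3.38×10¹¹)²) = 4530 W m⁻².
From T_eq⁴ = S(1−A)/(4σ): 1−A = 4σT_eq⁴/S.
1−A = 4 × 5.67×10⁻⁸ × (269)⁴ / 4530 = 0.262.

A ≈ 0.74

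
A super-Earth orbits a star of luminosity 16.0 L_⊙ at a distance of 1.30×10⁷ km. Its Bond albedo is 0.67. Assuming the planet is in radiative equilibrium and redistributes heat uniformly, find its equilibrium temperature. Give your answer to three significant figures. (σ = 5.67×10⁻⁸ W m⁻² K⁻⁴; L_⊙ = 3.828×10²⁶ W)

d = 1.30×10⁷ km = 1.30×10¹⁰ m.
L = 16.0 × 3.828×10²⁶ = 6.12×10²⁷ W.
Flux: S = L/(4πd²) = 6.12×10²⁷/(4π×(1.30×10¹⁰)²) = 2.88×10⁶ W m⁻².
Energy balance: absorbed = emitted ⇒ πR²·S(1−A) = 4πR²·σT_eq⁴, so T_eq⁴ = S(1−A)/(4σ).
T_eq = [2.88×10⁶ × 0.33 / (4 × 5.67×10⁻⁸)]^(1/4) = (4.20×10¹²)^(1/4) = 1430 K.

T_eq ≈ 1430 K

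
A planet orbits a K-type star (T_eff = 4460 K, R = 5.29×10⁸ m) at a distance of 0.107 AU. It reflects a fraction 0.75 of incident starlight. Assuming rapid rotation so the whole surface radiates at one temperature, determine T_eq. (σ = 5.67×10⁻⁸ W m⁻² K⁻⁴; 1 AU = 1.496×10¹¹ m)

d = 0.107 AU = 1.60×10¹⁰ m.
L = 4πR_⋆²σT_⋆⁴ = 4π(5.29×10⁸)² × 5.67×10⁻⁸ × (4460)⁴ = 7.89×10²⁵ W.
S = L/(4πd²) = 2.45×10⁴ W m⁻².
Energy balance: absorbed = emitted ⇒ πR²·S(1−A) = 4πR²·σT_eq⁴, so T_eq⁴ = S(1−A)/(4σ).
T_eq = [2.45×10⁴ × 0.25 / (4 × 5.67×10⁻⁸)]^(1/4) = (2.70×10¹⁰)^(1/4) = 405 K.

T_eq ≈ 405 K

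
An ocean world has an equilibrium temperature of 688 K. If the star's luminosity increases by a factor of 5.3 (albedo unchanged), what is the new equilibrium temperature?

T_eq ≈ 1040 K

T_eq ∝ L^(1/4) · d^(−1/2).
T′ = 688 × 5.3^(1/4) = 1040 K.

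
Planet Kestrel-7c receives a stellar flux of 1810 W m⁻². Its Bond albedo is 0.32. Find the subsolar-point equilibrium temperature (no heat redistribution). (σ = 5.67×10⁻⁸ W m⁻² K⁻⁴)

At the subsolar point the surface absorbs S(1−A) and emits σT⁴ per unit area — no factor of 4, since only the local patch is in balance.
T = [1810 × 0.68 / 5.67×10⁻⁸]^(1/4) = (2.17×10¹⁰)^(1/4) = 384 K.

T_ss ≈ 384 K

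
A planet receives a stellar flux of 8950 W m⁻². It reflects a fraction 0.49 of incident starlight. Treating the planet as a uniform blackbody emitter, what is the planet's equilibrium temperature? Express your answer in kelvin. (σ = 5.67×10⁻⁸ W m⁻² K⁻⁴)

T_eq ≈ 377 K

Energy balance: absorbed = emitted ⇒ πR²·S(1−A) = 4πR²·σT_eq⁴, so T_eq⁴ = S(1−A)/(4σ).
T_eq = [8950 × 0.51 / (4 × 5.67×10⁻⁸)]^(1/4) = (2.01×10¹⁰)^(1/4) = 377 K.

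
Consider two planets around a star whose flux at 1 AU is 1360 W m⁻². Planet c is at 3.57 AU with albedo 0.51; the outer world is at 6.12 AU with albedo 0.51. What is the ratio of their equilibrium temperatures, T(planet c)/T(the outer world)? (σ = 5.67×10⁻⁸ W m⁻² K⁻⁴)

T₁/T₂ ≈ 1.309

T_eq = [S₀(1−A)/(4σd²)]^(1/4), so T ∝ (1−A)^(1/4) / √d.
T₁ = [1360×0.49/(4×5.67×10⁻⁸×3.57²)]^(1/4) = 123.22 K.
T₂ = [1360×0.49/(4×5.67×10⁻⁸×6.12²)]^(1/4) = 94.11 K.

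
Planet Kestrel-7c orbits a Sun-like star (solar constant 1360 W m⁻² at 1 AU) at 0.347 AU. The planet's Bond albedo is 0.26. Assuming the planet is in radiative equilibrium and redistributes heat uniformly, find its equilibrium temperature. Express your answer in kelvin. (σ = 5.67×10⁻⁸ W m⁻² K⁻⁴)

Flux at 0.347 AU: S = 1360/0.347² = 1.13×10⁴ W m⁻².
Energy balance: absorbed = emitted ⇒ πR²·S(1−A) = 4πR²·σT_eq⁴, so T_eq⁴ = S(1−A)/(4σ).
T_eq = [1.13×10⁴ × 0.74 / (4 × 5.67×10⁻⁸)]^(1/4) = (3.69×10¹⁰)^(1/4) = 438 K.

T_eq ≈ 438 K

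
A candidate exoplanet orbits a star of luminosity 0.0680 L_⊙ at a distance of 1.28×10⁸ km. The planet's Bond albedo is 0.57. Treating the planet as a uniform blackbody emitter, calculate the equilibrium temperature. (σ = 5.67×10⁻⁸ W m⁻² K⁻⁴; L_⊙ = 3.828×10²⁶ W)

d = 1.28×10⁸ km = 1.28×10¹¹ m.
L = 0.0680 × 3.828×10²⁶ = 2.60×10²⁵ W.
Flux: S = L/(4πd²) = 2.60×10²⁵/(4π×(1.28×10¹¹)²) = 126 W m⁻².
Energy balance: absorbed = emitted ⇒ πR²·S(1−A) = 4πR²·σT_eq⁴, so T_eq⁴ = S(1−A)/(4σ).
T_eq = [126 × 0.43 / (4 × 5.67×10⁻⁸)]^(1/4) = (2.40×10⁸)^(1/4) = 124 K.

T_eq ≈ 124 K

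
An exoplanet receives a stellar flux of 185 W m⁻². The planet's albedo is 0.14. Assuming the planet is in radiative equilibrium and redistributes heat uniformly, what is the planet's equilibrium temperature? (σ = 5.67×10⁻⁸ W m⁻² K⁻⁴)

Energy balance: absorbed = emitted ⇒ πR²·S(1−A) = 4πR²·σT_eq⁴, so T_eq⁴ = S(1−A)/(4σ).
T_eq = [185 × 0.86 / (4 × 5.67×10⁻⁸)]^(1/4) = (7.01×10⁸)^(1/4) = 163 K.

T_eq ≈ 163 K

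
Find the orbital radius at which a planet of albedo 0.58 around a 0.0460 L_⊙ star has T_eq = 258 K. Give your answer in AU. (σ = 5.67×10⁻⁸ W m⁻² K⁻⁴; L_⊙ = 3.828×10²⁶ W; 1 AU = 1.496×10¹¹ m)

L = 0.0460 × 3.828×10²⁶ = 1.76×10²⁵ W.
From T_eq⁴ = L(1−A)/(16πσd²): d = √[L(1−A)/(16πσT_eq⁴)].
d = √[1.76×10²⁵ × 0.42 / (16π × 5.67×10⁻⁸ × (258)⁴)] = 2.42×10¹⁰ m = 0.162 AU.

d ≈ 0.162 AU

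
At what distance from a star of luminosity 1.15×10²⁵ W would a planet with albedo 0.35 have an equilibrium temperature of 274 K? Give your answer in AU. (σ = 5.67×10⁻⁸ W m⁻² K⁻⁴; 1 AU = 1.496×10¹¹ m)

From T_eq⁴ = L(1−A)/(16πσd²): d = √[L(1−A)/(16πσT_eq⁴)].
d = √[1.15×10²⁵ × 0.65 / (16π × 5.67×10⁻⁸ × (274)⁴)] = 2.16×10¹⁰ m = 0.144 AU.

d ≈ 0.144 AU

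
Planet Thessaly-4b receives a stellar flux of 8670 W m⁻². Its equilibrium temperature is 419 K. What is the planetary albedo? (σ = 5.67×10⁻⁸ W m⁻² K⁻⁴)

A ≈ 0.19

From T_eq⁴ = S(1−A)/(4σ): 1−A = 4σT_eq⁴/S.
1−A = 4 × 5.67×10⁻⁸ × (419)⁴ / 8670 = 0.806.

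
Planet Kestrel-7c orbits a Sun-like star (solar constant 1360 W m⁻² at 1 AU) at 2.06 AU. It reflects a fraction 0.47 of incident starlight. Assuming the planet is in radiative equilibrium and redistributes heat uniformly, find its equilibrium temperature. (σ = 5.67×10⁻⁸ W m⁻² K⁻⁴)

Flux at 2.06 AU: S = 1360/2.06² = 320 W m⁻².
Energy balance: absorbed = emitted ⇒ πR²·S(1−A) = 4πR²·σT_eq⁴, so T_eq⁴ = S(1−A)/(4σ).
T_eq = [320 × 0.53 / (4 × 5.67×10⁻⁸)]^(1/4) = (7.49×10⁸)^(1/4) = 165 K.

T_eq ≈ 165 K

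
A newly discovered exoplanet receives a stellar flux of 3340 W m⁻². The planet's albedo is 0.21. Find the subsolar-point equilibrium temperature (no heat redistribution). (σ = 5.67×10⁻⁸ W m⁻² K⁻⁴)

At the subsolar point the surface absorbs S(1−A) and emits σT⁴ per unit area — no factor of 4, since only the local patch is in balance.
T = [3340 × 0.79 / 5.67×10⁻⁸]^(1/4) = (4.65×10¹⁰)^(1/4) = 464 K.

T_ss ≈ 464 K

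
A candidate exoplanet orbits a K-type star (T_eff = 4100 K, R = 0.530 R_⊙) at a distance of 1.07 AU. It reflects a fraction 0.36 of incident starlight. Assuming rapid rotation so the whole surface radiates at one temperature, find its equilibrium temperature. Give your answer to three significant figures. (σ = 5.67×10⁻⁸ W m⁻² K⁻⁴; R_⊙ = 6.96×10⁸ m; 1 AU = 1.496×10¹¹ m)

R_⋆ = 0.530 × 6.96×10⁸ = 3.69×10⁸ m.
d = 1.07 AU = 1.60×10¹¹ m.
L = 4πR_⋆²σT_⋆⁴ = 4π(3.69×10⁸)² × 5.67×10⁻⁸ × (4100)⁴ = 2.74×10²⁵ W.
S = L/(4πd²) = 85.1 W m⁻².
Energy balance: absorbed = emitted ⇒ πR²·S(1−A) = 4πR²·σT_eq⁴, so T_eq⁴ = S(1−A)/(4σ).
T_eq = [85.1 × 0.64 / (4 × 5.67×10⁻⁸)]^(1/4) = (2.40×10⁸)^(1/4) = 124 K.

T_eq ≈ 124 K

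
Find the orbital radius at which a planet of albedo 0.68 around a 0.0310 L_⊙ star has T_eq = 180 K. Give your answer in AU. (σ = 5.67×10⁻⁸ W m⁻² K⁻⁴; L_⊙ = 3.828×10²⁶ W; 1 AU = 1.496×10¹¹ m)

L = 0.0310 × 3.828×10²⁶ = 1.19×10²⁵ W.
From T_eq⁴ = L(1−A)/(16πσd²): d = √[L(1−A)/(16πσT_eq⁴)].
d = √[1.19×10²⁵ × 0.32 / (16π × 5.67×10⁻⁸ × (180)⁴)] = 3.56×10¹⁰ m = 0.238 AU.

d ≈ 0.238 AU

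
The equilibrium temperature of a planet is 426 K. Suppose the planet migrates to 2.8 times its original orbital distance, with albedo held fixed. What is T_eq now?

T_eq ∝ L^(1/4) · d^(−1/2).
T′ = 426 / 2.8^(1/2) = 255 K.

T_eq ≈ 255 K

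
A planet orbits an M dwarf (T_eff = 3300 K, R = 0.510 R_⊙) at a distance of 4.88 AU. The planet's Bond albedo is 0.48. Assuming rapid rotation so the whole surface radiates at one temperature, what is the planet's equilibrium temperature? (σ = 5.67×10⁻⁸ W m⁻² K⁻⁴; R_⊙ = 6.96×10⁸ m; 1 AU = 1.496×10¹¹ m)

T_eq ≈ 43.7 K

R_⋆ = 0.510 × 6.96×10⁸ = 3.55×10⁸ m.
d = 4.88 AU = 7.30×10¹¹ m.
L = 4πR_⋆²σT_⋆⁴ = 4π(3.55×10⁸)² × 5.67×10⁻⁸ × (3300)⁴ = 1.06×10²⁵ W.
S = L/(4πd²) = 1.59 W m⁻².
Energy balance: absorbed = emitted ⇒ πR²·S(1−A) = 4πR²·σT_eq⁴, so T_eq⁴ = S(1−A)/(4σ).
T_eq = [1.59 × 0.52 / (4 × 5.67×10⁻⁸)]^(1/4) = (3.64×10⁶)^(1/4) = 43.7 K.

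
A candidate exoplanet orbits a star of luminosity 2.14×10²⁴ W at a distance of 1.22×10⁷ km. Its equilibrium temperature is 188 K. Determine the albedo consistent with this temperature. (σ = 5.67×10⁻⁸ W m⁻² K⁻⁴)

d = 1.22×10⁷ km = 1.22×10¹⁰ m.
Flux: S = L/(4πd²) = 2.14×10²⁴/(4π×(1.22×10¹⁰)²) = 1140 W m⁻².
From T_eq⁴ = S(1−A)/(4σ): 1−A = 4σT_eq⁴/S.
1−A = 4 × 5.67×10⁻⁸ × (188)⁴ / 1140 = 0.248.

A ≈ 0.75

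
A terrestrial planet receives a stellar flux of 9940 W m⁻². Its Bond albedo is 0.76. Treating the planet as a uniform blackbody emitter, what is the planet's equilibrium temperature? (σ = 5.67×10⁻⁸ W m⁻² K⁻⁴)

T_eq ≈ 320 K

Energy balance: absorbed = emitted ⇒ πR²·S(1−A) = 4πR²·σT_eq⁴, so T_eq⁴ = S(1−A)/(4σ).
T_eq = [9940 × 0.24 / (4 × 5.67×10⁻⁸)]^(1/4) = (1.05×10¹⁰)^(1/4) = 320 K.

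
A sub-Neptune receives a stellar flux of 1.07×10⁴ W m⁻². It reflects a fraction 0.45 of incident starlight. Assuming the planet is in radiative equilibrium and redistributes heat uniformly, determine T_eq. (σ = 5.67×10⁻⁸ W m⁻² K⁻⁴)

Energy balance: absorbed = emitted ⇒ πR²·S(1−A) = 4πR²·σT_eq⁴, so T_eq⁴ = S(1−A)/(4σ).
T_eq = [1.07×10⁴ × 0.55 / (4 × 5.67×10⁻⁸)]^(1/4) = (2.59×10¹⁰)^(1/4) = 401 K.

T_eq ≈ 401 K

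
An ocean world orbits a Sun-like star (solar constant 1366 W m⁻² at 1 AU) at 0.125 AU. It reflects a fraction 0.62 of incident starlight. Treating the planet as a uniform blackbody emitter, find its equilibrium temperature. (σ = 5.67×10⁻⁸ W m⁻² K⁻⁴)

T_eq ≈ 619 K

Flux at 0.125 AU: S = 1366/0.125² = 8.74×10⁴ W m⁻².
Energy balance: absorbed = emitted ⇒ πR²·S(1−A) = 4πR²·σT_eq⁴, so T_eq⁴ = S(1−A)/(4σ).
T_eq = [8.74×10⁴ × 0.38 / (4 × 5.67×10⁻⁸)]^(1/4) = (1.46×10¹¹)^(1/4) = 619 K.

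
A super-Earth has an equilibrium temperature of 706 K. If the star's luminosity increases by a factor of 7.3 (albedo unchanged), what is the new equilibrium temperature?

T_eq ∝ L^(1/4) · d^(−1/2).
T′ = 706 × 7.3^(1/4) = 1160 K.

T_eq ≈ 1160 K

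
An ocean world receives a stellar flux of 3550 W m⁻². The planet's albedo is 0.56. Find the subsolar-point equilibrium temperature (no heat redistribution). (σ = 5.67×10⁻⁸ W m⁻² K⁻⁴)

At the subsolar point the surface absorbs S(1−A) and emits σT⁴ per unit area — no factor of 4, since only the local patch is in balance.
T = [3550 × 0.44 / 5.67×10⁻⁸]^(1/4) = (2.75×10¹⁰)^(1/4) = 407 K.

T_ss ≈ 407 K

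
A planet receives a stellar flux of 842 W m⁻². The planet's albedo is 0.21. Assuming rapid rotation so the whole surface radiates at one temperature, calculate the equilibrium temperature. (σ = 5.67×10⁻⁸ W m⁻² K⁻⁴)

T_eq ≈ 233 K

Energy balance: absorbed = emitted ⇒ πR²·S(1−A) = 4πR²·σT_eq⁴, so T_eq⁴ = S(1−A)/(4σ).
T_eq = [842 × 0.79 / (4 × 5.67×10⁻⁸)]^(1/4) = (2.93×10⁹)^(1/4) = 233 K.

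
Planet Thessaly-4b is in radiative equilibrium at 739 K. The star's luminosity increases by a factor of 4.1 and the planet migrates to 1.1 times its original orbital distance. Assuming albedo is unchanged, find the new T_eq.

T_eq ∝ L^(1/4) · d^(−1/2).
T′ = 739 × 4.1^(1/4) / 1.1^(1/2) = 1000 K.

T_eq ≈ 1000 K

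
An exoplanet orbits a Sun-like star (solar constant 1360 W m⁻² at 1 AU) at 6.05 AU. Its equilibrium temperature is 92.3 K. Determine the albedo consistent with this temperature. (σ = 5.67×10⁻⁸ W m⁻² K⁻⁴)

Flux at 6.05 AU: S = 1360/6.05² = 37.2 W m⁻².
From T_eq⁴ = S(1−A)/(4σ): 1−A = 4σT_eq⁴/S.
1−A = 4 × 5.67×10⁻⁸ × (92.3)⁴ / 37.2 = 0.443.

A ≈ 0.56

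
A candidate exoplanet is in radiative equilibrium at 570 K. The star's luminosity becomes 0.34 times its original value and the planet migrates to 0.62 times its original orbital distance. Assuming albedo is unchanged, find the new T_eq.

T_eq ∝ L^(1/4) · d^(−1/2).
T′ = 570 × 0.34^(1/4) / 0.62^(1/2) = 553 K.

T_eq ≈ 553 K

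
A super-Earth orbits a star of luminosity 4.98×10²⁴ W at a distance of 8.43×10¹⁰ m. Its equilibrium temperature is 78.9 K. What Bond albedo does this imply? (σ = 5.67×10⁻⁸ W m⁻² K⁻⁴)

A ≈ 0.84

Flux: S = L/(4πd²) = 4.98×10²⁴/(4π×(8.43×10¹⁰)²) = 55.8 W m⁻².
From T_eq⁴ = S(1−A)/(4σ): 1−A = 4σT_eq⁴/S.
1−A = 4 × 5.67×10⁻⁸ × (78.9)⁴ / 55.8 = 0.158.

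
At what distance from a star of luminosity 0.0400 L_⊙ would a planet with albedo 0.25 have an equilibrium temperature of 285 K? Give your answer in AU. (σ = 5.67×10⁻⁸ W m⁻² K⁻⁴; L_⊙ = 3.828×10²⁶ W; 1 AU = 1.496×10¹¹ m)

L = 0.0400 × 3.828×10²⁶ = 1.53×10²⁵ W.
From T_eq⁴ = L(1−A)/(16πσd²): d = √[L(1−A)/(16πσT_eq⁴)].
d = √[1.53×10²⁵ × 0.75 / (16π × 5.67×10⁻⁸ × (285)⁴)] = 2.47×10¹⁰ m = 0.165 AU.

d ≈ 0.165 AU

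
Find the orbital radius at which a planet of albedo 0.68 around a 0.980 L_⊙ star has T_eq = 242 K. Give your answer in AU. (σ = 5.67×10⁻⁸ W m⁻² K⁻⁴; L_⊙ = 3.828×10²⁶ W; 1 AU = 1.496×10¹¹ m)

L = 0.980 × 3.828×10²⁶ = 3.75×10²⁶ W.
From T_eq⁴ = L(1−A)/(16πσd²): d = √[L(1−A)/(16πσT_eq⁴)].
d = √[3.75×10²⁶ × 0.32 / (16π × 5.67×10⁻⁸ × (242)⁴)] = 1.11×10¹¹ m = 0.741 AU.

d ≈ 0.741 AU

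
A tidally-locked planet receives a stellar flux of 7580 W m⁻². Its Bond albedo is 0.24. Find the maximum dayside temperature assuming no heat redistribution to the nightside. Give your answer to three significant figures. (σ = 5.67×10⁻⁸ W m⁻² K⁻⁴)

With no redistribution each surface element balances locally: S(1−A) = σT⁴.
T = [7580 × 0.76 / 5.67×10⁻⁸]^(1/4) = (1.02×10¹¹)^(1/4) = 565 K.

T_ss ≈ 565 K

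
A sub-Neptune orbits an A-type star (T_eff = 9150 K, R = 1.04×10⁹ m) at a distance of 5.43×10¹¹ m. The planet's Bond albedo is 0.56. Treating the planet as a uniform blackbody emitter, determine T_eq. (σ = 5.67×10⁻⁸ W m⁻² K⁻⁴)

T_eq ≈ 231 K

L = 4πR_⋆²σT_⋆⁴ = 4π(1.04×10⁹)² × 5.67×10⁻⁸ × (9150)⁴ = 5.40×10²⁷ W.
S = L/(4πd²) = 1460 W m⁻².
Energy balance: absorbed = emitted ⇒ πR²·S(1−A) = 4πR²·σT_eq⁴, so T_eq⁴ = S(1−A)/(4σ).
T_eq = [1460 × 0.44 / (4 × 5.67×10⁻⁸)]^(1/4) = (2.83×10⁹)^(1/4) = 231 K.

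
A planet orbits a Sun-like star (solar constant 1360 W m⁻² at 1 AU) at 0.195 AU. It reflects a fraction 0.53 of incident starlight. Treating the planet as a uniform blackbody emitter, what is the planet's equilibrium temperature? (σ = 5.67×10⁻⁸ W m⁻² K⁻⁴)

Flux at 0.195 AU: S = 1360/0.195² = 3.58×10⁴ W m⁻².
Energy balance: absorbed = emitted ⇒ πR²·S(1−A) = 4πR²·σT_eq⁴, so T_eq⁴ = S(1−A)/(4σ).
T_eq = [3.58×10⁴ × 0.47 / (4 × 5.67×10⁻⁸)]^(1/4) = (7.41×10¹⁰)^(1/4) = 522 K.

T_eq ≈ 522 K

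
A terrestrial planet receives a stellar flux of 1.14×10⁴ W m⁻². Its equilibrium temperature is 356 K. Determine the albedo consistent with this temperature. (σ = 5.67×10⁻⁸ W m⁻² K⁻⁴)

From T_eq⁴ = S(1−A)/(4σ): 1−A = 4σT_eq⁴/S.
1−A = 4 × 5.67×10⁻⁸ × (356)⁴ / 1.14×10⁴ = 0.320.

A ≈ 0.68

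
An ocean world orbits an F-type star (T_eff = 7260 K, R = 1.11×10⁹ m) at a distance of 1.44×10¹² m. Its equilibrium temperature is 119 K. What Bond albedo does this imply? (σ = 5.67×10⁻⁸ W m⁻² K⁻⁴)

L = 4πR_⋆²σT_⋆⁴ = 4π(1.11×10⁹)² × 5.67×10⁻⁸ × (7260)⁴ = 2.44×10²⁷ W.
S = L/(4πd²) = 93.6 W m⁻².
From T_eq⁴ = S(1−A)/(4σ): 1−A = 4σT_eq⁴/S.
1−A = 4 × 5.67×10⁻⁸ × (119)⁴ / 93.6 = 0.486.

A ≈ 0.51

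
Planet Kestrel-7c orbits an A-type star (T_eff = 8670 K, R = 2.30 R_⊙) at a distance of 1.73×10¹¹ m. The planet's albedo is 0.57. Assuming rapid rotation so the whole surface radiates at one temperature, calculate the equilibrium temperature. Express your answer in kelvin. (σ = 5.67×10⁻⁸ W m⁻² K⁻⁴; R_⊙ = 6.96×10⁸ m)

T_eq ≈ 478 K

R_⋆ = 2.30 × 6.96×10⁸ = 1.60×10⁹ m.
L = 4πR_⋆²σT_⋆⁴ = 4π(1.60×10⁹)² × 5.67×10⁻⁸ × (8670)⁴ = 1.03×10²⁸ W.
S = L/(4πd²) = 2.74×10⁴ W m⁻².
Energy balance: absorbed = emitted ⇒ πR²·S(1−A) = 4πR²·σT_eq⁴, so T_eq⁴ = S(1−A)/(4σ).
T_eq = [2.74×10⁴ × 0.43 / (4 × 5.67×10⁻⁸)]^(1/4) = (5.20×10¹⁰)^(1/4) = 478 K.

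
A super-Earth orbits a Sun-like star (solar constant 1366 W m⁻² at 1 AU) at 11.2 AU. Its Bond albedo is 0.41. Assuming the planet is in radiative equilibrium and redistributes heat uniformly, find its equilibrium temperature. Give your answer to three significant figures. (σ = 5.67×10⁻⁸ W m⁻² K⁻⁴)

Flux at 11.2 AU: S = 1366/11.2² = 10.9 W m⁻².
Energy balance: absorbed = emitted ⇒ πR²·S(1−A) = 4πR²·σT_eq⁴, so T_eq⁴ = S(1−A)/(4σ).
T_eq = [10.9 × 0.59 / (4 × 5.67×10⁻⁸)]^(1/4) = (2.83×10⁷)^(1/4) = 73.0 K.

T_eq ≈ 73.0 K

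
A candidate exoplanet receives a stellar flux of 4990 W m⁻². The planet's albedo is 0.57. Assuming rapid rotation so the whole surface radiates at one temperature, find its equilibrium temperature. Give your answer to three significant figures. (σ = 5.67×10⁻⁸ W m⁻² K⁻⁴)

Energy balance: absorbed = emitted ⇒ πR²·S(1−A) = 4πR²·σT_eq⁴, so T_eq⁴ = S(1−A)/(4σ).
T_eq = [4990 × 0.43 / (4 × 5.67×10⁻⁸)]^(1/4) = (9.46×10⁹)^(1/4) = 312 K.

T_eq ≈ 312 K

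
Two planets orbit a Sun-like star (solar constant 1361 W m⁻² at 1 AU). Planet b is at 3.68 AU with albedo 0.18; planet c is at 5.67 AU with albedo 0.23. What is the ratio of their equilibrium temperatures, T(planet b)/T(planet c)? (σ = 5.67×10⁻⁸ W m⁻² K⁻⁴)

T₁/T₂ ≈ 1.261

T_eq = [S₀(1−A)/(4σd²)]^(1/4), so T ∝ (1−A)^(1/4) / √d.
T₁ = [1361×0.82/(4×5.67×10⁻⁸×3.68²)]^(1/4) = 138.06 K.
T₂ = [1361×0.77/(4×5.67×10⁻⁸×5.67²)]^(1/4) = 109.49 K.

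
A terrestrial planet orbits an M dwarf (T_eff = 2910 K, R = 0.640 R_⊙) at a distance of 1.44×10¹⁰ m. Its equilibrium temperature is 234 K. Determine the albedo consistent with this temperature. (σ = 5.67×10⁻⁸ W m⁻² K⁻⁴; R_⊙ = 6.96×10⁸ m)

A ≈ 0.83

R_⋆ = 0.640 × 6.96×10⁸ = 4.45×10⁸ m.
L = 4πR_⋆²σT_⋆⁴ = 4π(4.45×10⁸)² × 5.67×10⁻⁸ × (2910)⁴ = 1.01×10²⁵ W.
S = L/(4πd²) = 3890 W m⁻².
From T_eq⁴ = S(1−A)/(4σ): 1−A = 4σT_eq⁴/S.
1−A = 4 × 5.67×10⁻⁸ × (234)⁴ / 3890 = 0.175.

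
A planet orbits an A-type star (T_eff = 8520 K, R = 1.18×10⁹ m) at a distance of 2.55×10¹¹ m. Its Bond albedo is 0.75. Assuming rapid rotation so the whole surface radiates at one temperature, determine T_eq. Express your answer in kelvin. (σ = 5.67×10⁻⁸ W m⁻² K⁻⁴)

L = 4πR_⋆²σT_⋆⁴ = 4π(1.18×10⁹)² × 5.67×10⁻⁸ × (8520)⁴ = 5.23×10²⁷ W.
S = L/(4πd²) = 6400 W m⁻².
Energy balance: absorbed = emitted ⇒ πR²·S(1−A) = 4πR²·σT_eq⁴, so T_eq⁴ = S(1−A)/(4σ).
T_eq = [6400 × 0.25 / (4 × 5.67×10⁻⁸)]^(1/4) = (7.05×10⁹)^(1/4) = 290 K.

T_eq ≈ 290 K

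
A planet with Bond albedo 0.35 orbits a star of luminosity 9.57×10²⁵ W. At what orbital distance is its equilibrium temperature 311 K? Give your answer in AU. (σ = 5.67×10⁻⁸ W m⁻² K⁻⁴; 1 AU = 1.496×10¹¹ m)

d ≈ 0.323 AU

From T_eq⁴ = L(1−A)/(16πσd²): d = √[L(1−A)/(16πσT_eq⁴)].
d = √[9.57×10²⁵ × 0.65 / (16π × 5.67×10⁻⁸ × (311)⁴)] = 4.83×10¹⁰ m = 0.323 AU.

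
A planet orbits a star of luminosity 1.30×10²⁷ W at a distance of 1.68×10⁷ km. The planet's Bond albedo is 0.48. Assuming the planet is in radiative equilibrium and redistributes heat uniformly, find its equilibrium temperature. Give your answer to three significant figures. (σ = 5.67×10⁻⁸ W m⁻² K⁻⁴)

d = 1.68×10⁷ km = 1.68×10¹⁰ m.
Flux: S = L/(4πd²) = 1.30×10²⁷/(4π×(1.68×10¹⁰)²) = 3.67×10⁵ W m⁻².
Energy balance: absorbed = emitted ⇒ πR²·S(1−A) = 4πR²·σT_eq⁴, so T_eq⁴ = S(1−A)/(4σ).
T_eq = [3.67×10⁵ × 0.52 / (4 × 5.67×10⁻⁸)]^(1/4) = (8.40×10¹¹)^(1/4) = 957 K.

T_eq ≈ 957 K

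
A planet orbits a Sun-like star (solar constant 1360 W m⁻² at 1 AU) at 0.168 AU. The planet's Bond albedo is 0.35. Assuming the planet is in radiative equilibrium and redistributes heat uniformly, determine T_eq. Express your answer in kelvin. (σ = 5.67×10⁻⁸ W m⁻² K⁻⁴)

Flux at 0.168 AU: S = 1360/0.168² = 4.82×10⁴ W m⁻².
Energy balance: absorbed = emitted ⇒ πR²·S(1−A) = 4πR²·σT_eq⁴, so T_eq⁴ = S(1−A)/(4σ).
T_eq = [4.82×10⁴ × 0.65 / (4 × 5.67×10⁻⁸)]^(1/4) = (1.38×10¹¹)^(1/4) = 610 K.

T_eq ≈ 610 K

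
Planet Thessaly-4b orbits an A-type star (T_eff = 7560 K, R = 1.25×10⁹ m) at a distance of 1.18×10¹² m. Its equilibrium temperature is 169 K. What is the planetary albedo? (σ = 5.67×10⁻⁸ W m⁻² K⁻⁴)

L = 4πR_⋆²σT_⋆⁴ = 4π(1.25×10⁹)² × 5.67×10⁻⁸ × (7560)⁴ = 3.64×10²⁷ W.
S = L/(4πd²) = 208 W m⁻².
From T_eq⁴ = S(1−A)/(4σ): 1−A = 4σT_eq⁴/S.
1−A = 4 × 5.67×10⁻⁸ × (169)⁴ / 208 = 0.890.

A ≈ 0.11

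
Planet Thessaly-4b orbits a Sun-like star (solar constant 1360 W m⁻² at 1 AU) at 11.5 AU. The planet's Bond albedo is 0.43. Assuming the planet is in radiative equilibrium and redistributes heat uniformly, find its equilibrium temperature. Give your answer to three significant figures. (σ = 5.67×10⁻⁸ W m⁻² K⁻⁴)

T_eq ≈ 71.3 K

Flux at 11.5 AU: S = 1360/11.5² = 10.3 W m⁻².
Energy balance: absorbed = emitted ⇒ πR²·S(1−A) = 4πR²·σT_eq⁴, so T_eq⁴ = S(1−A)/(4σ).
T_eq = [10.3 × 0.57 / (4 × 5.67×10⁻⁸)]^(1/4) = (2.58×10⁷)^(1/4) = 71.3 K.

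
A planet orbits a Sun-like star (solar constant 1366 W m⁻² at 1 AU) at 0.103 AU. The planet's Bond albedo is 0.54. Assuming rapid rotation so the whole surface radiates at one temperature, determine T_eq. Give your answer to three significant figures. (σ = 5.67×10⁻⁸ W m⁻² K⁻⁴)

T_eq ≈ 715 K

Flux at 0.103 AU: S = 1366/0.103² = 1.29×10⁵ W m⁻².
Energy balance: absorbed = emitted ⇒ πR²·S(1−A) = 4πR²·σT_eq⁴, so T_eq⁴ = S(1−A)/(4σ).
T_eq = [1.29×10⁵ × 0.46 / (4 × 5.67×10⁻⁸)]^(1/4) = (2.61×10¹¹)^(1/4) = 715 K.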